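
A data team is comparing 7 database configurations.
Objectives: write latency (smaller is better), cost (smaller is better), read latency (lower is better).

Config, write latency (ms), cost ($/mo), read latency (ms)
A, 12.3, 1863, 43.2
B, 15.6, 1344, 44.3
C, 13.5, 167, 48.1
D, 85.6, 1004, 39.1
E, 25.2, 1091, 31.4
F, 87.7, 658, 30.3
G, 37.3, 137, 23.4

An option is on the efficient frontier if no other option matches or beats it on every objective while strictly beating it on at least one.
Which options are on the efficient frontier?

A, B, C, E, G

A: not dominated (best write latency).
B: not dominated.
C: not dominated.
D: dominated by G (write latency 37.3≤85.6, cost 137≤1004, read latency 23.4≤39.1).
E: not dominated.
F: dominated by G (write latency 37.3≤87.7, cost 137≤658, read latency 23.4≤30.3).
G: not dominated (best cost).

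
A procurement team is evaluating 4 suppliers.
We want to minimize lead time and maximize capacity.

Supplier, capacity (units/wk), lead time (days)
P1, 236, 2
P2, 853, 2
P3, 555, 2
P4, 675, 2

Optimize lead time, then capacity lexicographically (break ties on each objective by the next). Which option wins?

P2

First minimize lead time: best is 2, kept {P1, P2, P3, P4}.
Then maximize capacity: best is 853, kept {P2}.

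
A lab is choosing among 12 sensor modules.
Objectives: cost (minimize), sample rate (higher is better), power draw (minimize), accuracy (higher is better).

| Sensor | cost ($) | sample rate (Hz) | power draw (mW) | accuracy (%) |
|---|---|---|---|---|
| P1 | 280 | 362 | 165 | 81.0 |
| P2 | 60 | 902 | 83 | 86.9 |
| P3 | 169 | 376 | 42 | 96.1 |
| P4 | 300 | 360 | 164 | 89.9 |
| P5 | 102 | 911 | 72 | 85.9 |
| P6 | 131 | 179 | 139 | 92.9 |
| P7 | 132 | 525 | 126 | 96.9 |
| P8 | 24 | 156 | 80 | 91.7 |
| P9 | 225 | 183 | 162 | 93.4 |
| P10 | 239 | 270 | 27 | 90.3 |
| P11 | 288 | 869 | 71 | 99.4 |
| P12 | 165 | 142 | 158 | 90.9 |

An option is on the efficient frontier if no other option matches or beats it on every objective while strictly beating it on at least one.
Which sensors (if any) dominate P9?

P3, P7

P3: cost 169≤225, sample rate 376≥183, power draw 42≤162, accuracy 96.1≥93.4 — dominates P9.
P7: cost 132≤225, sample rate 525≥183, power draw 126≤162, accuracy 96.9≥93.4 — dominates P9.
Others (P1, P2, P4, P5, P6, P8, P10, P11, P12) are each worse than P9 on at least one objective.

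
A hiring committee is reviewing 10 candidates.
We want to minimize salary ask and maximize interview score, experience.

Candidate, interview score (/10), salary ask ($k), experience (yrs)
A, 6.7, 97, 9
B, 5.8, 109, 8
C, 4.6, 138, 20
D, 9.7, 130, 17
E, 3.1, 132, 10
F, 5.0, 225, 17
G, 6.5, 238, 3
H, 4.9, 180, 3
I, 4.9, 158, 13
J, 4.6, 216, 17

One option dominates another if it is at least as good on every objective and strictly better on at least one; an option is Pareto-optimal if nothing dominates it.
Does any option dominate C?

No

A: worse on experience (9 vs 20).
B: worse on experience (8 vs 20).
D: worse on experience (17 vs 20).
E: worse on interview score (3.1 vs 4.6).
F: worse on salary ask (225 vs 138).
G: worse on salary ask (238 vs 138).
H: worse on salary ask (180 vs 138).
I: worse on salary ask (158 vs 138).
J: worse on salary ask (216 vs 138).
No option is at least as good as C on every objective and strictly better on one.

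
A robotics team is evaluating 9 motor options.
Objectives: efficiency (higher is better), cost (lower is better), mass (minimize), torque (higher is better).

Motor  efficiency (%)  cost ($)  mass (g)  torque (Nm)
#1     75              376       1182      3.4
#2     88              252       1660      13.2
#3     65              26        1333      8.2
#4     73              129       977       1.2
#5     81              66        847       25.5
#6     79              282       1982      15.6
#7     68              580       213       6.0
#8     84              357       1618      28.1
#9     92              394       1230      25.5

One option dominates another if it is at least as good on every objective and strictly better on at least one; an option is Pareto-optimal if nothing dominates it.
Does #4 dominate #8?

#4 vs #8: #4 is worse on efficiency (73 vs 84), so it does not dominate #8.

No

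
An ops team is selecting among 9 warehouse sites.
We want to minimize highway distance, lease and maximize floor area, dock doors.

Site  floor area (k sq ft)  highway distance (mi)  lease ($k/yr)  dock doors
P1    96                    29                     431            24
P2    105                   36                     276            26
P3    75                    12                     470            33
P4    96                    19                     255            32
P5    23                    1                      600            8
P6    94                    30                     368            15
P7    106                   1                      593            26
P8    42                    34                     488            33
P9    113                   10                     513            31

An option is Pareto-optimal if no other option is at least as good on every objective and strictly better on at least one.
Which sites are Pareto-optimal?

P2, P3, P4, P7, P9

P1: dominated by P4 (floor area 96≥96, highway distance 19≤29, lease 255≤431, dock doors 32≥24).
P2: not dominated.
P3: not dominated.
P4: not dominated (best lease).
P5: dominated by P7 (floor area 106≥23, highway distance 1≤1, lease 593≤600, dock doors 26≥8).
P6: dominated by P4 (floor area 96≥94, highway distance 19≤30, lease 255≤368, dock doors 32≥15).
P7: not dominated.
P8: dominated by P3 (floor area 75≥42, highway distance 12≤34, lease 470≤488, dock doors 33≥33).
P9: not dominated (best floor area).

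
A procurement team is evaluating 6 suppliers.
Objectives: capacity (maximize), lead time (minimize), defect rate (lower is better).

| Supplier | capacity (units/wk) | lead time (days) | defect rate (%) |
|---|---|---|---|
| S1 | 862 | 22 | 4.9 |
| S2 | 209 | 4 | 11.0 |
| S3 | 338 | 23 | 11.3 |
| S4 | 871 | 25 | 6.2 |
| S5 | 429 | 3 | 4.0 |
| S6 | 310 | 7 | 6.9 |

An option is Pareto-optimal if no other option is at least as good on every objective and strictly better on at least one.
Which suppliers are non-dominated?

S1: not dominated.
S2: dominated by S5 (capacity 429≥209, lead time 3≤4, defect rate 4.0≤11.0).
S3: dominated by S1 (capacity 862≥338, lead time 22≤23, defect rate 4.9≤11.3).
S4: not dominated (best capacity).
S5: not dominated (best lead time).
S6: dominated by S5 (capacity 429≥310, lead time 3≤7, defect rate 4.0≤6.9).

S1, S4, S5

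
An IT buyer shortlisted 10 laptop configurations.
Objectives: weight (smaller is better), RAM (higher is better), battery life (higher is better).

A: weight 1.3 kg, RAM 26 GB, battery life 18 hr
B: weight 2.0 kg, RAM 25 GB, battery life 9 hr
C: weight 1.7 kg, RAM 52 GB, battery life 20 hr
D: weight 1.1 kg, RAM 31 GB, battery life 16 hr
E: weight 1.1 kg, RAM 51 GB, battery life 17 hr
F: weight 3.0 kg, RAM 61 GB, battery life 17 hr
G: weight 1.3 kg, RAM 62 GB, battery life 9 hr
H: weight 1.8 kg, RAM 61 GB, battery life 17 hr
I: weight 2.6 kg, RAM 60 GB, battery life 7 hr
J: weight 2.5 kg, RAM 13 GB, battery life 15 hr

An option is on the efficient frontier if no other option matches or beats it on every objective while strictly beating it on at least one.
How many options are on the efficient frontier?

A: not dominated.
B: dominated by A (weight 1.3≤2.0, RAM 26≥25, battery life 18≥9).
C: not dominated (best battery life).
D: dominated by E (weight 1.1≤1.1, RAM 51≥31, battery life 17≥16).
E: not dominated.
F: dominated by H (weight 1.8≤3.0, RAM 61≥61, battery life 17≥17).
G: not dominated (best RAM).
H: not dominated.
I: dominated by G (weight 1.3≤2.6, RAM 62≥60, battery life 9≥7).
J: dominated by A (weight 1.3≤2.5, RAM 26≥13, battery life 18≥15).
Pareto-optimal: A, C, E, G, H → 5.

5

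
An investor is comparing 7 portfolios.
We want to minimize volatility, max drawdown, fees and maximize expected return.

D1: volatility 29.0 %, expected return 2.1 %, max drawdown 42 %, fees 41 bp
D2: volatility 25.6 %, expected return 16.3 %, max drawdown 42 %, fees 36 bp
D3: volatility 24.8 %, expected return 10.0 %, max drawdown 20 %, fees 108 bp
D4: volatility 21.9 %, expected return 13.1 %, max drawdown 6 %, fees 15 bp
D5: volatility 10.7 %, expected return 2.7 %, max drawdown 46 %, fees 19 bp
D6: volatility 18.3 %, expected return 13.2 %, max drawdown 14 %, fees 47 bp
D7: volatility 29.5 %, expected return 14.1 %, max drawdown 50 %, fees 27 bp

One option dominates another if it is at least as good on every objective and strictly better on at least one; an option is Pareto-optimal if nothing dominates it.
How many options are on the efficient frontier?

D1: dominated by D2 (volatility 25.6≤29.0, expected return 16.3≥2.1, max drawdown 42≤42, fees 36≤41).
D2: not dominated (best expected return).
D3: dominated by D4 (volatility 21.9≤24.8, expected return 13.1≥10.0, max drawdown 6≤20, fees 15≤108).
D4: not dominated (best max drawdown).
D5: not dominated (best volatility).
D6: not dominated.
D7: not dominated.
Pareto-optimal: D2, D4, D5, D6, D7 → 5.

5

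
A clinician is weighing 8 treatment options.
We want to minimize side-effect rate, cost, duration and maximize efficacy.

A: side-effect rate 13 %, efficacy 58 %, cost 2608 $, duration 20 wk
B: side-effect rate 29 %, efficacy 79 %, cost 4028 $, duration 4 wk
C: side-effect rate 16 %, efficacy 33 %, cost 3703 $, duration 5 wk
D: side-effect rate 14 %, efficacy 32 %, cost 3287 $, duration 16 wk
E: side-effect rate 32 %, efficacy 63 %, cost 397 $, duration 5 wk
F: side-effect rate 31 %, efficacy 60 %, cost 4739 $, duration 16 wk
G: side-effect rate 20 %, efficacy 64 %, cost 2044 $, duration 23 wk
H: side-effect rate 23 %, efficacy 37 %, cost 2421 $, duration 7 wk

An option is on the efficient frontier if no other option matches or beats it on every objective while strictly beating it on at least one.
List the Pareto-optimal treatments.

A: not dominated (best side-effect rate).
B: not dominated (best efficacy).
C: not dominated.
D: not dominated.
E: not dominated (best cost).
F: dominated by B (side-effect rate 29≤31, efficacy 79≥60, cost 4028≤4739, duration 4≤16).
G: not dominated.
H: not dominated.

A, B, C, D, E, G, H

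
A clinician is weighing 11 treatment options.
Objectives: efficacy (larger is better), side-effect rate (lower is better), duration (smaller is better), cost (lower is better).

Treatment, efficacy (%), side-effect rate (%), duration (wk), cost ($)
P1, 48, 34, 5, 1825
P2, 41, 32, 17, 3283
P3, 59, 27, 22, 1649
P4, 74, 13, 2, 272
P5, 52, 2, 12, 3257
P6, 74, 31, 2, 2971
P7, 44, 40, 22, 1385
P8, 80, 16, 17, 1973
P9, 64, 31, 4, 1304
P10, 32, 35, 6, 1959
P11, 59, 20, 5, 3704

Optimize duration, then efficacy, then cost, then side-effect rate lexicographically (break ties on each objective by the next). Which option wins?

First minimize duration: best is 2, kept {P4, P6}.
Then maximize efficacy: best is 74, kept {P4, P6}.
Then minimize cost: best is 272, kept {P4}.

P4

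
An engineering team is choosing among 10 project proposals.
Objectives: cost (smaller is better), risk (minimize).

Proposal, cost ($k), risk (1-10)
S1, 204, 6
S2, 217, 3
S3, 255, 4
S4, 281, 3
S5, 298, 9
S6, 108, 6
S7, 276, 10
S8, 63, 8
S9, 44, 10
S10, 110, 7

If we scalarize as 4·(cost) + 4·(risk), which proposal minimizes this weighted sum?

S9

S1: 4·204 + 4·6 = 840
S2: 4·217 + 4·3 = 880
S3: 4·255 + 4·4 = 1036
S4: 4·281 + 4·3 = 1136
S5: 4·298 + 4·9 = 1228
S6: 4·108 + 4·6 = 456
S7: 4·276 + 4·10 = 1144
S8: 4·63 + 4·8 = 284
S9: 4·44 + 4·10 = 216
S10: 4·110 + 4·7 = 468
Lowest: S9 at 216.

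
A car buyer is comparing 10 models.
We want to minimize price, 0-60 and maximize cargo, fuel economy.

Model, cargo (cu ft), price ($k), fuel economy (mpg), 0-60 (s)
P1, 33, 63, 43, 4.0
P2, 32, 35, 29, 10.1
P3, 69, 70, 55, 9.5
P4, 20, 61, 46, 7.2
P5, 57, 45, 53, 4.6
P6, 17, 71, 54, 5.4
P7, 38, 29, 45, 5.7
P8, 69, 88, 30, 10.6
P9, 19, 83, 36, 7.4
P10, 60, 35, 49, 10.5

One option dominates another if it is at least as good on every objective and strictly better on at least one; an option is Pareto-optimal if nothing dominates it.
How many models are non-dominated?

6

P1: not dominated (best 0-60).
P2: dominated by P7 (cargo 38≥32, price 29≤35, fuel economy 45≥29, 0-60 5.7≤10.1).
P3: not dominated (best fuel economy).
P4: dominated by P5 (cargo 57≥20, price 45≤61, fuel economy 53≥46, 0-60 4.6≤7.2).
P5: not dominated.
P6: not dominated.
P7: not dominated (best price).
P8: dominated by P3 (cargo 69≥69, price 70≤88, fuel economy 55≥30, 0-60 9.5≤10.6).
P9: dominated by P1 (cargo 33≥19, price 63≤83, fuel economy 43≥36, 0-60 4.0≤7.4).
P10: not dominated.
Pareto-optimal: P1, P3, P5, P6, P7, P10 → 6.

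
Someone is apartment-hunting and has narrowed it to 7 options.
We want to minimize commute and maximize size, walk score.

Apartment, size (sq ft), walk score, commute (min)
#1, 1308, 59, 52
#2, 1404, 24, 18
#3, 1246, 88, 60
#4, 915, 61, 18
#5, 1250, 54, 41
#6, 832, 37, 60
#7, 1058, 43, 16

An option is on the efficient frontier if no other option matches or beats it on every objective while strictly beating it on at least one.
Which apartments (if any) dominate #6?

#1: size 1308≥832, walk score 59≥37, commute 52≤60 — dominates #6.
#3: size 1246≥832, walk score 88≥37, commute 60≤60 — dominates #6.
#4: size 915≥832, walk score 61≥37, commute 18≤60 — dominates #6.
#5: size 1250≥832, walk score 54≥37, commute 41≤60 — dominates #6.
#7: size 1058≥832, walk score 43≥37, commute 16≤60 — dominates #6.
Others (#2) are each worse than #6 on at least one objective.

#1, #3, #4, #5, #7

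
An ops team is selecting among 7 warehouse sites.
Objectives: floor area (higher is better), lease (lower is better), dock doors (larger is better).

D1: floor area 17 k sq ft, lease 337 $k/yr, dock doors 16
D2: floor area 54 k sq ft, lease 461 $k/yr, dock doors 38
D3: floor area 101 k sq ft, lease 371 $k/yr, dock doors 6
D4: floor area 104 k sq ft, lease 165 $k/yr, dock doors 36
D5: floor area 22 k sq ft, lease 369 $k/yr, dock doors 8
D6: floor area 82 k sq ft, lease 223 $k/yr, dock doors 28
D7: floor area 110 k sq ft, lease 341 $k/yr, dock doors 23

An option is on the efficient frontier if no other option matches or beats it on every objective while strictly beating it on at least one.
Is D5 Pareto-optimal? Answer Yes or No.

D4 vs D5: floor area 104≥22, lease 165≤369, dock doors 36≥8 — D4 is at least as good on every objective and strictly better on at least one, so D4 dominates D5.

No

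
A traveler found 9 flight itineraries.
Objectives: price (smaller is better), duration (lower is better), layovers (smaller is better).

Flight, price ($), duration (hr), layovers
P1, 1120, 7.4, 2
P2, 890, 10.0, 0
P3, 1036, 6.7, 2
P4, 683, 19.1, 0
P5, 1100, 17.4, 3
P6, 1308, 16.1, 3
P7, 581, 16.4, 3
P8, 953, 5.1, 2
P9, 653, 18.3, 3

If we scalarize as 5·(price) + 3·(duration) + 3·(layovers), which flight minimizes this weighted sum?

P7

P1: 5·1120 + 3·7.4 + 3·2 = 5628.2
P2: 5·890 + 3·10.0 + 3·0 = 4480.0
P3: 5·1036 + 3·6.7 + 3·2 = 5206.1
P4: 5·683 + 3·19.1 + 3·0 = 3472.3
P5: 5·1100 + 3·17.4 + 3·3 = 5561.2
P6: 5·1308 + 3·16.1 + 3·3 = 6597.3
P7: 5·581 + 3·16.4 + 3·3 = 2963.2
P8: 5·953 + 3·5.1 + 3·2 = 4786.3
P9: 5·653 + 3·18.3 + 3·3 = 3328.9
Lowest: P7 at 2963.2.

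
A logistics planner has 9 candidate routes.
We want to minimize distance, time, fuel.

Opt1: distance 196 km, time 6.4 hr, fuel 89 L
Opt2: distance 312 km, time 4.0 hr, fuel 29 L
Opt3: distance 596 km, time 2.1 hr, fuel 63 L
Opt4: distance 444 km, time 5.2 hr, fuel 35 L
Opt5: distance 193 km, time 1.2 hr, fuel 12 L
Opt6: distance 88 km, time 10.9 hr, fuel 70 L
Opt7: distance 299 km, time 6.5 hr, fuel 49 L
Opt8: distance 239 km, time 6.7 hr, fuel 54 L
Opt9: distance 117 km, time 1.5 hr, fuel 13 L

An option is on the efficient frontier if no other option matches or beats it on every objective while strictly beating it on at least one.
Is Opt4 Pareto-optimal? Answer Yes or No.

Opt2 vs Opt4: distance 312≤444, time 4.0≤5.2, fuel 29≤35 — Opt2 is at least as good on every objective and strictly better on at least one, so Opt2 dominates Opt4.

No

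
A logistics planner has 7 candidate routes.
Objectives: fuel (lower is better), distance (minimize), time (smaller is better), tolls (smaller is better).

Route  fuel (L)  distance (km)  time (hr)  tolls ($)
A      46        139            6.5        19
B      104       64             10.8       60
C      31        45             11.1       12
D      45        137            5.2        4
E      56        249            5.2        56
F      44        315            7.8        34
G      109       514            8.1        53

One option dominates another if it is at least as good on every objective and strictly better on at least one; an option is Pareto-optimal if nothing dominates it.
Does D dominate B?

D vs B: D is worse on distance (137 vs 64), so it does not dominate B.

No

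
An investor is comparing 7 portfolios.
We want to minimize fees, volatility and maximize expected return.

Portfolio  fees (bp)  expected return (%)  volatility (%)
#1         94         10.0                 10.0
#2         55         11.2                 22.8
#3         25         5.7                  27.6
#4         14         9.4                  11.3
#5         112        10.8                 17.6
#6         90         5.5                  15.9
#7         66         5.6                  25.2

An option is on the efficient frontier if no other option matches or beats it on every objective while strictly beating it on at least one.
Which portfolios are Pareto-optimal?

#1, #2, #4, #5

#1: not dominated (best volatility).
#2: not dominated (best expected return).
#3: dominated by #4 (fees 14≤25, expected return 9.4≥5.7, volatility 11.3≤27.6).
#4: not dominated (best fees).
#5: not dominated.
#6: dominated by #4 (fees 14≤90, expected return 9.4≥5.5, volatility 11.3≤15.9).
#7: dominated by #2 (fees 55≤66, expected return 11.2≥5.6, volatility 22.8≤25.2).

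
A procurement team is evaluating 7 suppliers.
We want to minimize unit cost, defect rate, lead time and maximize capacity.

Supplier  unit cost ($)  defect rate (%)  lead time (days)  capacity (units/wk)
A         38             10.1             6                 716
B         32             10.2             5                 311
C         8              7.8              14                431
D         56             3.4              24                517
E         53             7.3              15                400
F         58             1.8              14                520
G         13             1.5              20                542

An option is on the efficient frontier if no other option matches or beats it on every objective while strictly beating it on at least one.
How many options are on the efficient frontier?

A: not dominated (best capacity).
B: not dominated (best lead time).
C: not dominated (best unit cost).
D: dominated by G (unit cost 13≤56, defect rate 1.5≤3.4, lead time 20≤24, capacity 542≥517).
E: not dominated.
F: not dominated.
G: not dominated (best defect rate).
Pareto-optimal: A, B, C, E, F, G → 6.

6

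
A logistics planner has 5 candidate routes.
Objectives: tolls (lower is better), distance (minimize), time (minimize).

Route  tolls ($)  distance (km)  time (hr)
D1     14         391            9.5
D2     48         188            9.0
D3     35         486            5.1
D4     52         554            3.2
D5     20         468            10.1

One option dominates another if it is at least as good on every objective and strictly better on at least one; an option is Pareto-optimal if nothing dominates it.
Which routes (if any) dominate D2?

D1: worse on distance (391 vs 188).
D3: worse on distance (486 vs 188).
D4: worse on tolls (52 vs 48).
D5: worse on distance (468 vs 188).
No option dominates D2.

none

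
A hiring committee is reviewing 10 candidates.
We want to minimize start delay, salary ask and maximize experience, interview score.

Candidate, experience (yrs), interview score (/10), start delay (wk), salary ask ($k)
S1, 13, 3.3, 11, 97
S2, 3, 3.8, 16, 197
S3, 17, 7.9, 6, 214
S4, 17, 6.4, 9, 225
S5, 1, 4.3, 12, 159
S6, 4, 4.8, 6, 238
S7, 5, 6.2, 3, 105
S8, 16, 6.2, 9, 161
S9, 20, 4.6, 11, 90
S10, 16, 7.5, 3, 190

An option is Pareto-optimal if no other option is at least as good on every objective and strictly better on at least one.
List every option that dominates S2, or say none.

S7: experience 5≥3, interview score 6.2≥3.8, start delay 3≤16, salary ask 105≤197 — dominates S2.
S8: experience 16≥3, interview score 6.2≥3.8, start delay 9≤16, salary ask 161≤197 — dominates S2.
S9: experience 20≥3, interview score 4.6≥3.8, start delay 11≤16, salary ask 90≤197 — dominates S2.
S10: experience 16≥3, interview score 7.5≥3.8, start delay 3≤16, salary ask 190≤197 — dominates S2.
Others (S1, S3, S4, S5, S6) are each worse than S2 on at least one objective.

S7, S8, S9, S10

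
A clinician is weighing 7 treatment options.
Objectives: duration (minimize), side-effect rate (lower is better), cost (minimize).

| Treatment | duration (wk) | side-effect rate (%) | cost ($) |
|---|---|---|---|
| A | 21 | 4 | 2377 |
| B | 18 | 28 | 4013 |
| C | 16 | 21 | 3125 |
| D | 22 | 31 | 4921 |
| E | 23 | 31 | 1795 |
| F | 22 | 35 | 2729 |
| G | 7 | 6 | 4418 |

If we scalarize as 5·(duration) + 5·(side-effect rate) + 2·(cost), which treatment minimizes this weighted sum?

A: 5·21 + 5·4 + 2·2377 = 4879
B: 5·18 + 5·28 + 2·4013 = 8256
C: 5·16 + 5·21 + 2·3125 = 6435
D: 5·22 + 5·31 + 2·4921 = 10107
E: 5·23 + 5·31 + 2·1795 = 3860
F: 5·22 + 5·35 + 2·2729 = 5743
G: 5·7 + 5·6 + 2·4418 = 8901
Lowest: E at 3860.

E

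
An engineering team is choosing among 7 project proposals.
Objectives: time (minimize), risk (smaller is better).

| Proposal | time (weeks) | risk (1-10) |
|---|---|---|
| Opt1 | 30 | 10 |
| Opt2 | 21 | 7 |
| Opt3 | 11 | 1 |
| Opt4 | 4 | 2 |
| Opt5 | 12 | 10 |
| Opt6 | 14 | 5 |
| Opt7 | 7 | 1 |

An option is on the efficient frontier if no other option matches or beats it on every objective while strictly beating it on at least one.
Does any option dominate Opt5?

Yes

Opt3 vs Opt5: time 11≤12, risk 1≤10 — Opt3 is at least as good on every objective and strictly better on at least one, so Opt3 dominates Opt5.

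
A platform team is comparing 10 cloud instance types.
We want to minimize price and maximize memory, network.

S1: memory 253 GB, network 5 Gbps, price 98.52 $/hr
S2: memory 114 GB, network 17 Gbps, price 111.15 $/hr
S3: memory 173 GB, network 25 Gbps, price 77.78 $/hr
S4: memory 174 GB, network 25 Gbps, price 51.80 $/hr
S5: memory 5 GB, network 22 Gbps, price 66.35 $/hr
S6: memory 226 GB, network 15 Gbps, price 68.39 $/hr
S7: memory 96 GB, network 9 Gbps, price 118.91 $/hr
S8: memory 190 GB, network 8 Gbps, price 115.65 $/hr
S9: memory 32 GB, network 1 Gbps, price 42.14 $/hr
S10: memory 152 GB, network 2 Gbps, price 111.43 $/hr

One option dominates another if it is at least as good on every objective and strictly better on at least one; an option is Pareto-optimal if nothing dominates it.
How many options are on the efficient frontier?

4

S1: not dominated (best memory).
S2: dominated by S3 (memory 173≥114, network 25≥17, price 77.78≤111.15).
S3: dominated by S4 (memory 174≥173, network 25≥25, price 51.80≤77.78).
S4: not dominated.
S5: dominated by S4 (memory 174≥5, network 25≥22, price 51.80≤66.35).
S6: not dominated.
S7: dominated by S2 (memory 114≥96, network 17≥9, price 111.15≤118.91).
S8: dominated by S6 (memory 226≥190, network 15≥8, price 68.39≤115.65).
S9: not dominated (best price).
S10: dominated by S1 (memory 253≥152, network 5≥2, price 98.52≤111.43).
Pareto-optimal: S1, S4, S6, S9 → 4.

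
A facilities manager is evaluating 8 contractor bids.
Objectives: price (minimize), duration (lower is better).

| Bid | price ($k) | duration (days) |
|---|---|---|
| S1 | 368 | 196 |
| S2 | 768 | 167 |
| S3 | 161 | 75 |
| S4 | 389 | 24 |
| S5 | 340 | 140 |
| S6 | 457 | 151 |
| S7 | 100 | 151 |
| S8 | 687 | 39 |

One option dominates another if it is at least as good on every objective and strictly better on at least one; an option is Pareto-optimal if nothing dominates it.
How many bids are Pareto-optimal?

S1: dominated by S3 (price 161≤368, duration 75≤196).
S2: dominated by S3 (price 161≤768, duration 75≤167).
S3: not dominated.
S4: not dominated (best duration).
S5: dominated by S3 (price 161≤340, duration 75≤140).
S6: dominated by S3 (price 161≤457, duration 75≤151).
S7: not dominated (best price).
S8: dominated by S4 (price 389≤687, duration 24≤39).
Pareto-optimal: S3, S4, S7 → 3.

3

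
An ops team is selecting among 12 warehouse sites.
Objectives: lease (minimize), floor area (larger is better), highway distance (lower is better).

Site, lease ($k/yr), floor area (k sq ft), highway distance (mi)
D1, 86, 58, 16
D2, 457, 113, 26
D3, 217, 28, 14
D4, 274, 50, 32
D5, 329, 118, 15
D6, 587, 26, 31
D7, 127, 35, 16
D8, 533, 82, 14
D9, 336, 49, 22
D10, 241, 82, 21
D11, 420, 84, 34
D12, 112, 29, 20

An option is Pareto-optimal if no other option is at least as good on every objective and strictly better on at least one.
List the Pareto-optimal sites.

D1: not dominated (best lease).
D2: dominated by D5 (lease 329≤457, floor area 118≥113, highway distance 15≤26).
D3: not dominated.
D4: dominated by D1 (lease 86≤274, floor area 58≥50, highway distance 16≤32).
D5: not dominated (best floor area).
D6: dominated by D1 (lease 86≤587, floor area 58≥26, highway distance 16≤31).
D7: dominated by D1 (lease 86≤127, floor area 58≥35, highway distance 16≤16).
D8: not dominated.
D9: dominated by D1 (lease 86≤336, floor area 58≥49, highway distance 16≤22).
D10: not dominated.
D11: dominated by D5 (lease 329≤420, floor area 118≥84, highway distance 15≤34).
D12: dominated by D1 (lease 86≤112, floor area 58≥29, highway distance 16≤20).

D1, D3, D5, D8, D10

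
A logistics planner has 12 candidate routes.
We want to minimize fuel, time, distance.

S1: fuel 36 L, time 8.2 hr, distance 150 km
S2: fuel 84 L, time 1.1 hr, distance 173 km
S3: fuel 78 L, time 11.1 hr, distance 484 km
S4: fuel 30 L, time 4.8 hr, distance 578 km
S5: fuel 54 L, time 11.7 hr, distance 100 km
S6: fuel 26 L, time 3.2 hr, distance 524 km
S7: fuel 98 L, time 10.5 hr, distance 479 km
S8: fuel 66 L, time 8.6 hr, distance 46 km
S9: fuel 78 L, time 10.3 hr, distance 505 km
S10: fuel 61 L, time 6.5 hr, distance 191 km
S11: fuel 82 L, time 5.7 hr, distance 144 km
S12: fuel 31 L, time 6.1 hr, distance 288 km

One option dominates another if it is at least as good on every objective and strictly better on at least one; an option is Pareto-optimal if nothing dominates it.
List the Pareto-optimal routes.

S1, S2, S5, S6, S8, S10, S11, S12

S1: not dominated.
S2: not dominated (best time).
S3: dominated by S1 (fuel 36≤78, time 8.2≤11.1, distance 150≤484).
S4: dominated by S6 (fuel 26≤30, time 3.2≤4.8, distance 524≤578).
S5: not dominated.
S6: not dominated (best fuel).
S7: dominated by S1 (fuel 36≤98, time 8.2≤10.5, distance 150≤479).
S8: not dominated (best distance).
S9: dominated by S1 (fuel 36≤78, time 8.2≤10.3, distance 150≤505).
S10: not dominated.
S11: not dominated.
S12: not dominated.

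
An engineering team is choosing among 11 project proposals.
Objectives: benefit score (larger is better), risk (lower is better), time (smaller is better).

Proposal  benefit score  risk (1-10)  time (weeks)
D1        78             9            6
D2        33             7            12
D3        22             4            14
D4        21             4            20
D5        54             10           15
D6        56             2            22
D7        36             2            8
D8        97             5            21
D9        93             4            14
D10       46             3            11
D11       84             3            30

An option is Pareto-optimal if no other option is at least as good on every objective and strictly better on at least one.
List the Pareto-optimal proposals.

D1, D6, D7, D8, D9, D10, D11

D1: not dominated (best time).
D2: dominated by D7 (benefit score 36≥33, risk 2≤7, time 8≤12).
D3: dominated by D7 (benefit score 36≥22, risk 2≤4, time 8≤14).
D4: dominated by D3 (benefit score 22≥21, risk 4≤4, time 14≤20).
D5: dominated by D1 (benefit score 78≥54, risk 9≤10, time 6≤15).
D6: not dominated.
D7: not dominated.
D8: not dominated (best benefit score).
D9: not dominated.
D10: not dominated.
D11: not dominated.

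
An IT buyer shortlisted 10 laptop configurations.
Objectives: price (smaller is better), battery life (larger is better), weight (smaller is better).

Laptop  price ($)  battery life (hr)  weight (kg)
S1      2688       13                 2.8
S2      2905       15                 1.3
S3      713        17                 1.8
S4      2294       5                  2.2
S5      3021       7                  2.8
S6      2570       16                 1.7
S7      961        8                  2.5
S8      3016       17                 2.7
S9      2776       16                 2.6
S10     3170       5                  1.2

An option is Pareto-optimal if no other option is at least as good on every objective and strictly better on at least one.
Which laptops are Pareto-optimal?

S1: dominated by S3 (price 713≤2688, battery life 17≥13, weight 1.8≤2.8).
S2: not dominated.
S3: not dominated (best price).
S4: dominated by S3 (price 713≤2294, battery life 17≥5, weight 1.8≤2.2).
S5: dominated by S1 (price 2688≤3021, battery life 13≥7, weight 2.8≤2.8).
S6: not dominated.
S7: dominated by S3 (price 713≤961, battery life 17≥8, weight 1.8≤2.5).
S8: dominated by S3 (price 713≤3016, battery life 17≥17, weight 1.8≤2.7).
S9: dominated by S3 (price 713≤2776, battery life 17≥16, weight 1.8≤2.6).
S10: not dominated (best weight).

S2, S3, S6, S10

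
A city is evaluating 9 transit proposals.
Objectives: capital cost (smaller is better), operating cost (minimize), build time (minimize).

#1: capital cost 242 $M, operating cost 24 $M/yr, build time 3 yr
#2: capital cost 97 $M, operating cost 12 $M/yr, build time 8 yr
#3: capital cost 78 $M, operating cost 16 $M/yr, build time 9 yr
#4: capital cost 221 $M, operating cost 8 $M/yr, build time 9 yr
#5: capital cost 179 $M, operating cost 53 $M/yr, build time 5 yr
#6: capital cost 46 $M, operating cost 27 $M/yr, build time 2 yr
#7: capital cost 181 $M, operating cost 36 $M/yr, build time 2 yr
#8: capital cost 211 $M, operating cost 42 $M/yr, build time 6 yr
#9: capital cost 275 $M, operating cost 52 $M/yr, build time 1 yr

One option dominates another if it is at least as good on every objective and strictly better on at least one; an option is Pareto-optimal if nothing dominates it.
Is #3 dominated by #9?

No

#9 vs #3: #9 is worse on capital cost (275 vs 78), so it does not dominate #3.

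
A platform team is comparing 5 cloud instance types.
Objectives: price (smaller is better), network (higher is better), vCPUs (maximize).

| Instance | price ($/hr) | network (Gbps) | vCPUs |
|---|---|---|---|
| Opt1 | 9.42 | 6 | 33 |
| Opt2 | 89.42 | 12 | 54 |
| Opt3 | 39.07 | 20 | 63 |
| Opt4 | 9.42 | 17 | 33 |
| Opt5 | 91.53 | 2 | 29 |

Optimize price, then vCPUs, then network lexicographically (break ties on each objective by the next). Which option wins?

Opt4

First minimize price: best is 9.42, kept {Opt1, Opt4}.
Then maximize vCPUs: best is 33, kept {Opt1, Opt4}.
Then maximize network: best is 17, kept {Opt4}.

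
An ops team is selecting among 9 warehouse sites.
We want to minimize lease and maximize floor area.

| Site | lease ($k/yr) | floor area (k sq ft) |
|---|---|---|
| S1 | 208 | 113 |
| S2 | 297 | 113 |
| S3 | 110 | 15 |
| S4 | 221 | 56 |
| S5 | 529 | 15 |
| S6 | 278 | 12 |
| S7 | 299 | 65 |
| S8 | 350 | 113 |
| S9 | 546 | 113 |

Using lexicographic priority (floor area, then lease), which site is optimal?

S1

First maximize floor area: best is 113, kept {S1, S2, S8, S9}.
Then minimize lease: best is 208, kept {S1}.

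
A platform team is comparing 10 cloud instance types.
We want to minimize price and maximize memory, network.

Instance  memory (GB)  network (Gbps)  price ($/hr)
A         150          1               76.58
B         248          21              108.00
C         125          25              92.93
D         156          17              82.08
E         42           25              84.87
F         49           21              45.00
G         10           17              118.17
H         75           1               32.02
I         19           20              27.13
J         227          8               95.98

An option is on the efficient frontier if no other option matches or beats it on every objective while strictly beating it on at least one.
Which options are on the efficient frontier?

A, B, C, D, E, F, H, I, J

A: not dominated.
B: not dominated (best memory).
C: not dominated.
D: not dominated.
E: not dominated.
F: not dominated.
G: dominated by B (memory 248≥10, network 21≥17, price 108.00≤118.17).
H: not dominated.
I: not dominated (best price).
J: not dominated.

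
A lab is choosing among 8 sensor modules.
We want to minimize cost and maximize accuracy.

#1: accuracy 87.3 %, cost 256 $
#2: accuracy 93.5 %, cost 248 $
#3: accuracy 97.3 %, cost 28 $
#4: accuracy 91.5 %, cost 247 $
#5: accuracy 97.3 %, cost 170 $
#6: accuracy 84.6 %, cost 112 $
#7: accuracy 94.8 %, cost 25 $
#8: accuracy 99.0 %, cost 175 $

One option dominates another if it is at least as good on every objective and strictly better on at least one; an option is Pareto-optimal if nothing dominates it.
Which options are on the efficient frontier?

#3, #7, #8

#1: dominated by #2 (accuracy 93.5≥87.3, cost 248≤256).
#2: dominated by #3 (accuracy 97.3≥93.5, cost 28≤248).
#3: not dominated.
#4: dominated by #3 (accuracy 97.3≥91.5, cost 28≤247).
#5: dominated by #3 (accuracy 97.3≥97.3, cost 28≤170).
#6: dominated by #3 (accuracy 97.3≥84.6, cost 28≤112).
#7: not dominated (best cost).
#8: not dominated (best accuracy).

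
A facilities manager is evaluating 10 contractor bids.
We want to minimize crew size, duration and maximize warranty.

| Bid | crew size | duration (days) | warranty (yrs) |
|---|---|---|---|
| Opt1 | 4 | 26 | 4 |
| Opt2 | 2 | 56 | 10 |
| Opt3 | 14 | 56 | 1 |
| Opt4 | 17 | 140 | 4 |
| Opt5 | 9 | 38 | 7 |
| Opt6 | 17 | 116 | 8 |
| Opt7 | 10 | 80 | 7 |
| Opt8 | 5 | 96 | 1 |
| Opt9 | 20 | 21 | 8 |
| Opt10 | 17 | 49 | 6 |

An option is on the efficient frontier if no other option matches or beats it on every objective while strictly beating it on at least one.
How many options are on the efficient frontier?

4

Opt1: not dominated.
Opt2: not dominated (best crew size).
Opt3: dominated by Opt1 (crew size 4≤14, duration 26≤56, warranty 4≥1).
Opt4: dominated by Opt1 (crew size 4≤17, duration 26≤140, warranty 4≥4).
Opt5: not dominated.
Opt6: dominated by Opt2 (crew size 2≤17, duration 56≤116, warranty 10≥8).
Opt7: dominated by Opt2 (crew size 2≤10, duration 56≤80, warranty 10≥7).
Opt8: dominated by Opt1 (crew size 4≤5, duration 26≤96, warranty 4≥1).
Opt9: not dominated (best duration).
Opt10: dominated by Opt5 (crew size 9≤17, duration 38≤49, warranty 7≥6).
Pareto-optimal: Opt1, Opt2, Opt5, Opt9 → 4.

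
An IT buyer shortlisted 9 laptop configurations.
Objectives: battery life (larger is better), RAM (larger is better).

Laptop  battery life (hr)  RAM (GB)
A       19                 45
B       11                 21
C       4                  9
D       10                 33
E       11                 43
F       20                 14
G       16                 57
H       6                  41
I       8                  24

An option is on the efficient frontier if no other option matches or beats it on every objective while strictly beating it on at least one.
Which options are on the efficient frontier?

A: not dominated.
B: dominated by A (battery life 19≥11, RAM 45≥21).
C: dominated by A (battery life 19≥4, RAM 45≥9).
D: dominated by A (battery life 19≥10, RAM 45≥33).
E: dominated by A (battery life 19≥11, RAM 45≥43).
F: not dominated (best battery life).
G: not dominated (best RAM).
H: dominated by A (battery life 19≥6, RAM 45≥41).
I: dominated by A (battery life 19≥8, RAM 45≥24).

A, F, G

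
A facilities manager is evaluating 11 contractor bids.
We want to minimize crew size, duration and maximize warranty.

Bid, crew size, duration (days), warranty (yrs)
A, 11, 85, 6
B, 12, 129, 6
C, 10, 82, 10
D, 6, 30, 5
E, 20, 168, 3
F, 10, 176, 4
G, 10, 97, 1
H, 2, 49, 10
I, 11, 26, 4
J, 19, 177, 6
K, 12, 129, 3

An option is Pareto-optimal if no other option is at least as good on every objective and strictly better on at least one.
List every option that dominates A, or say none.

C: crew size 10≤11, duration 82≤85, warranty 10≥6 — dominates A.
H: crew size 2≤11, duration 49≤85, warranty 10≥6 — dominates A.
Others (B, D, E, F, G, I, J, K) are each worse than A on at least one objective.

C, H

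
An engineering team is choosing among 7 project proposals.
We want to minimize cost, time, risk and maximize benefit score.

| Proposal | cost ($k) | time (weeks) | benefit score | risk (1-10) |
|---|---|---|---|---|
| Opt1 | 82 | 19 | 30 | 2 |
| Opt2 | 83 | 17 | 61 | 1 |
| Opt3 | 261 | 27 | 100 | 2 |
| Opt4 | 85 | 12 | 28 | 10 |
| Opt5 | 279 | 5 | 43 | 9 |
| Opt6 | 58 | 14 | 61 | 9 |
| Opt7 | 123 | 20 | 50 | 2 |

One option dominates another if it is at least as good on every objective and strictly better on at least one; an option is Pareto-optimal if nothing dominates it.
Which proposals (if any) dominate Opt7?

Opt2: cost 83≤123, time 17≤20, benefit score 61≥50, risk 1≤2 — dominates Opt7.
Others (Opt1, Opt3, Opt4, Opt5, Opt6) are each worse than Opt7 on at least one objective.

Opt2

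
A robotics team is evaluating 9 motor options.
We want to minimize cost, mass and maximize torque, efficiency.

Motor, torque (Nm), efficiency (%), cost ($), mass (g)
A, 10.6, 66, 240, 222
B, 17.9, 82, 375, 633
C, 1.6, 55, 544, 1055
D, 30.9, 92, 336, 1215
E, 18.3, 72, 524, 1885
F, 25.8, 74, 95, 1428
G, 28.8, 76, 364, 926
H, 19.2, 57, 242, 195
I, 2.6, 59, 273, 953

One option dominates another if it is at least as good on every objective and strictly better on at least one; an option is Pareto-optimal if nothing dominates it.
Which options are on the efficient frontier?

A, B, D, F, G, H

A: not dominated.
B: not dominated.
C: dominated by A (torque 10.6≥1.6, efficiency 66≥55, cost 240≤544, mass 222≤1055).
D: not dominated (best torque).
E: dominated by D (torque 30.9≥18.3, efficiency 92≥72, cost 336≤524, mass 1215≤1885).
F: not dominated (best cost).
G: not dominated.
H: not dominated (best mass).
I: dominated by A (torque 10.6≥2.6, efficiency 66≥59, cost 240≤273, mass 222≤953).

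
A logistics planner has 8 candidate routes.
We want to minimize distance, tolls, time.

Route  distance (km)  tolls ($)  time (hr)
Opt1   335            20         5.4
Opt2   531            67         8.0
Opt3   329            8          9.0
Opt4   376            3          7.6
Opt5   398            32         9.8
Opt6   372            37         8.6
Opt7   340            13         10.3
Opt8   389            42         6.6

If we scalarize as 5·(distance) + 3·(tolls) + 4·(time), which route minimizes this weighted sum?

Opt3

Opt1: 5·335 + 3·20 + 4·5.4 = 1756.6
Opt2: 5·531 + 3·67 + 4·8.0 = 2888.0
Opt3: 5·329 + 3·8 + 4·9.0 = 1705.0
Opt4: 5·376 + 3·3 + 4·7.6 = 1919.4
Opt5: 5·398 + 3·32 + 4·9.8 = 2125.2
Opt6: 5·372 + 3·37 + 4·8.6 = 2005.4
Opt7: 5·340 + 3·13 + 4·10.3 = 1780.2
Opt8: 5·389 + 3·42 + 4·6.6 = 2097.4
Lowest: Opt3 at 1705.0.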